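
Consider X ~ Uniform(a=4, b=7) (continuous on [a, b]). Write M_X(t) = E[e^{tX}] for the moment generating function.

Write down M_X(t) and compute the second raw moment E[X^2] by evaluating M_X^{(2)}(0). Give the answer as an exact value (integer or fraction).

M_X(t) = (e^(7*t) - e^(4*t))/(3*t)
M^(2)(t) = (49*t^2*e^(7*t) - 16*t^2*e^(4*t) - 14*t*e^(7*t) + 8*t*e^(4*t) + 2*e^(7*t) - 2*e^(4*t))/(3*t^3)

E[X^2] = M^(2)(0) = 31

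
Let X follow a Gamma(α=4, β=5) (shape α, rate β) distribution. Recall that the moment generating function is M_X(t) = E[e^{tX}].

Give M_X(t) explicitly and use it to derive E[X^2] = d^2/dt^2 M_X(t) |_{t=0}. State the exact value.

E[X^2] = M′′(0) = 4/5

M_X(t) = 625/(5 - t)^4
M′(t) = -2500/(t^5 - 25*t^4 + 250*t^3 - 1250*t^2 + 3125*t - 3125)
M′′(t) = 12500/(t^6 - 30*t^5 + 375*t^4 - 2500*t^3 + 9375*t^2 - 18750*t + 15625)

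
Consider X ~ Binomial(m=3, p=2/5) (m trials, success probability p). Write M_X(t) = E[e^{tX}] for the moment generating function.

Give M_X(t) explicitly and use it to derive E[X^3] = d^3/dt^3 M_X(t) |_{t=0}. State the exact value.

E[X^3] = D^3[M](0) = 558/125

M_X(t) = (2*e^(t)/5 + 3/5)^3
D^3[M](t) = 216*e^(3*t)/125 + 288*e^(2*t)/125 + 54*e^(t)/125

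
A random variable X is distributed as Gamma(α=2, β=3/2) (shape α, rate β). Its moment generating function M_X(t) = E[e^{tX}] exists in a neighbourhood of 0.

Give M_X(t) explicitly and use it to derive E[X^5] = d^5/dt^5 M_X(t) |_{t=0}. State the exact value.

E[X^5] = M′′′′′(0) = 2560/27

M_X(t) = 9/(4*(3/2 - t)^2)
M′(t) = -36/(8*t^3 - 36*t^2 + 54*t - 27)
M′′(t) = 216/(16*t^4 - 96*t^3 + 216*t^2 - 216*t + 81)
M′′′(t) = -1728/(32*t^5 - 240*t^4 + 720*t^3 - 1080*t^2 + 810*t - 243)
M′′′′(t) = 17280/(64*t^6 - 576*t^5 + 2160*t^4 - 4320*t^3 + 4860*t^2 - 2916*t + 729)
M′′′′′(t) = -207360/(128*t^7 - 1344*t^6 + 6048*t^5 - 15120*t^4 + 22680*t^3 - 20412*t^2 + 10206*t - 2187)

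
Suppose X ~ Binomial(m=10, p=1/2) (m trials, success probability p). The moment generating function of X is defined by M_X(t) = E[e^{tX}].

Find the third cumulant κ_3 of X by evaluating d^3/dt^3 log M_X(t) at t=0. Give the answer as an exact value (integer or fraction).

κ_3 = K′′′(0) = 0

M_X(t) = (e^(t)/2 + 1/2)^10
K_X(t) = log M_X(t) = 10*log(e^(t)/2 + 1/2)
K′(t) = 10*e^(t)/(e^(t) + 1)
K′′(t) = 10*e^(t)/(e^(2*t) + 2*e^(t) + 1)
K′′′(t) = (-10*e^(2*t) + 10*e^(t))/(e^(3*t) + 3*e^(2*t) + 3*e^(t) + 1)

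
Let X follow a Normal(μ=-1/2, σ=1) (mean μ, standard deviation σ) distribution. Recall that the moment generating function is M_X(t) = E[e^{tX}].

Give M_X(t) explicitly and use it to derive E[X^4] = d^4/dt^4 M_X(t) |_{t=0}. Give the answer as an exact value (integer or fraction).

M_X(t) = e^(t^2/2 - t/2)
M′(t) = t*e^(-t/2)*e^(t^2/2) - e^(-t/2)*e^(t^2/2)/2
M′′(t) = (4*t^2*e^(t^2/2) - 4*t*e^(t^2/2) + 5*e^(t^2/2))*e^(-t/2)/4
M′′′(t) = (8*t^3*e^(t^2/2) - 12*t^2*e^(t^2/2) + 30*t*e^(t^2/2) - 13*e^(t^2/2))*e^(-t/2)/8
M′′′′(t) = (16*t^4*e^(t^2/2) - 32*t^3*e^(t^2/2) + 120*t^2*e^(t^2/2) - 104*t*e^(t^2/2) + 73*e^(t^2/2))*e^(-t/2)/16

E[X^4] = M′′′′(0) = 73/16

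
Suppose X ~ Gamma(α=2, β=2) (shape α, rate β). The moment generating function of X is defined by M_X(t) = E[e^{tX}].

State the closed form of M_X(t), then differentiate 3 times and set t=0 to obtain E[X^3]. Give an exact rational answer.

E[X^3] = D^3[M](0) = 3

M_X(t) = 4/(2 - t)^2
D^3[M](t) = -96/(t^5 - 10*t^4 + 40*t^3 - 80*t^2 + 80*t - 32)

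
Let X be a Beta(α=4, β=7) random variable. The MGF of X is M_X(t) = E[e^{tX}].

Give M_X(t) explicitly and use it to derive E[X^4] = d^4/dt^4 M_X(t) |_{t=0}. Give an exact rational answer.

E[X^4] = D^4[M](0) = 5/143

M_X(t) = ₁F₁(4; 11; t)
D^4[M](t) = 5*₁F₁(8; 15; t)/143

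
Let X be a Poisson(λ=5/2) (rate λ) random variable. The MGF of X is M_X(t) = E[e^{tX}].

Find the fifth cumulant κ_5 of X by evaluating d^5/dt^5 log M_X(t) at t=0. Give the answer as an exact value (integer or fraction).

κ_5 = K′′′′′(0) = 5/2

M_X(t) = e^(5*e^(t)/2 - 5/2)
K_X(t) = log M_X(t) = 5*e^(t)/2 - 5/2
K′(t) = 5*e^(t)/2
K′′(t) = 5*e^(t)/2
K′′′(t) = 5*e^(t)/2
K′′′′(t) = 5*e^(t)/2
K′′′′′(t) = 5*e^(t)/2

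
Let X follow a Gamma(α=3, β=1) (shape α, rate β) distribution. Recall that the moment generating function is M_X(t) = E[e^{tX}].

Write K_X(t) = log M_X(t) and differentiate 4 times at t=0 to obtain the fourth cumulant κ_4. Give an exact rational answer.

κ_4 = d^4K/dt^4 |_{t=0} = 18

M_X(t) = (1 - t)^(-3)
K_X(t) = log M_X(t) = -3*log(1 - t)
dK/dt = -3/(t - 1)
d^2K/dt^2 = 3/(t^2 - 2*t + 1)
d^3K/dt^3 = -6/(t^3 - 3*t^2 + 3*t - 1)
d^4K/dt^4 = 18/(t^4 - 4*t^3 + 6*t^2 - 4*t + 1)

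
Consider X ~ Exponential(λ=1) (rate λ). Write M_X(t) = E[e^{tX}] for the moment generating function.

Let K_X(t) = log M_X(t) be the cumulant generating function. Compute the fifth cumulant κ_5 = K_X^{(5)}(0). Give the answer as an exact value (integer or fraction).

κ_5 = d^5K/dt^5 |_{t=0} = 24

M_X(t) = 1/(1 - t)
K_X(t) = log M_X(t) = -log(1 - t)
dK/dt = -1/(t - 1)
d^2K/dt^2 = 1/(t^2 - 2*t + 1)
d^3K/dt^3 = -2/(t^3 - 3*t^2 + 3*t - 1)
d^4K/dt^4 = 6/(t^4 - 4*t^3 + 6*t^2 - 4*t + 1)
d^5K/dt^5 = -24/(t^5 - 5*t^4 + 10*t^3 - 10*t^2 + 5*t - 1)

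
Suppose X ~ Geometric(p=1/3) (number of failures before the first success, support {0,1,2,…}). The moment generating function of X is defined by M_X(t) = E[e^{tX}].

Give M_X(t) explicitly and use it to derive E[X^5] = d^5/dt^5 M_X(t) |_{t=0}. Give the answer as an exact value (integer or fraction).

E[X^5] = D^5[M](0) = 9002

M_X(t) = 1/(3*(1 - 2*e^(t)/3))
D^5[M](t) = (32*e^(5*t) + 1248*e^(4*t) + 4752*e^(3*t) + 2808*e^(2*t) + 162*e^(t))/(64*e^(6*t) - 576*e^(5*t) + 2160*e^(4*t) - 4320*e^(3*t) + 4860*e^(2*t) - 2916*e^(t) + 729)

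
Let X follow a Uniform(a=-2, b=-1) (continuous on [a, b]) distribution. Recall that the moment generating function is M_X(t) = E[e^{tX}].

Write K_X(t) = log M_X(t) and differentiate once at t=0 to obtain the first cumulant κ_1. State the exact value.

M_X(t) = (e^(-t) - e^(-2*t))/t
K_X(t) = log M_X(t) = -log(t) + log(e^(-t) - e^(-2*t))
D[K](t) = (-t*e^(t) + 2*t - e^(t) + 1)/(t*e^(t) - t)

κ_1 = D[K](0) = -3/2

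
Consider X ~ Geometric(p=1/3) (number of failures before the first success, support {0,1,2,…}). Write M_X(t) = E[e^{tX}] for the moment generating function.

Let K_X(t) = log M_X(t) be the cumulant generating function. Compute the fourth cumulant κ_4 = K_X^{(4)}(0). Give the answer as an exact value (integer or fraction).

κ_4 = d^4K/dt^4 |_{t=0} = 222

M_X(t) = 1/(3*(1 - 2*e^(t)/3))
K_X(t) = log M_X(t) = -log(1 - 2*e^(t)/3) - log(3)
dK/dt = -2*e^(t)/(2*e^(t) - 3)
d^2K/dt^2 = 6*e^(t)/(4*e^(2*t) - 12*e^(t) + 9)
d^3K/dt^3 = (-12*e^(2*t) - 18*e^(t))/(8*e^(3*t) - 36*e^(2*t) + 54*e^(t) - 27)
d^4K/dt^4 = (24*e^(3*t) + 144*e^(2*t) + 54*e^(t))/(16*e^(4*t) - 96*e^(3*t) + 216*e^(2*t) - 216*e^(t) + 81)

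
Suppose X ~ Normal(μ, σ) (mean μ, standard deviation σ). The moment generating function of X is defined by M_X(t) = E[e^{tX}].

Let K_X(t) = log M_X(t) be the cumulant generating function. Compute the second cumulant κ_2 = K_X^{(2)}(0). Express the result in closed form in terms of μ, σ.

M_X(t) = e^(μ*t + σ^2*t^2/2)
K_X(t) = log M_X(t) = μ*t + σ^2*t^2/2
D^2[K](t) = σ^2

κ_2 = D^2[K](0) = σ^2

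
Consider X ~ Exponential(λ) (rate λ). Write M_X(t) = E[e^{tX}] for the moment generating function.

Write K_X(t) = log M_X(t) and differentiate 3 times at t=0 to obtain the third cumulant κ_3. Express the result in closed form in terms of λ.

M_X(t) = λ/(λ - t)
K_X(t) = log M_X(t) = log(λ) - log(λ - t)
K^(3)(t) = -2/(-λ^3 + 3*λ^2*t - 3*λ*t^2 + t^3)

κ_3 = K^(3)(0) = 2/λ^3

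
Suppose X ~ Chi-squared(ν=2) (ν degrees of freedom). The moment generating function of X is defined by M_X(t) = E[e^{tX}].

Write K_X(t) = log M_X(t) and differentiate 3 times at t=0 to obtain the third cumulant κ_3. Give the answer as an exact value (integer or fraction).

κ_3 = K^(3)(0) = 16

M_X(t) = 1/(1 - 2*t)
K_X(t) = log M_X(t) = -log(1 - 2*t)
K^(3)(t) = -16/(8*t^3 - 12*t^2 + 6*t - 1)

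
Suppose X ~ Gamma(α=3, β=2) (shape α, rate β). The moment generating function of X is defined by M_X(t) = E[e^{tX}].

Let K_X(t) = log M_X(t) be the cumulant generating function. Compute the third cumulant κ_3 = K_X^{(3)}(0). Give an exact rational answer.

κ_3 = D^3[K](0) = 3/4

M_X(t) = 8/(2 - t)^3
K_X(t) = log M_X(t) = -3*log(2 - t) + 3*log(2)
D^3[K](t) = -6/(t^3 - 6*t^2 + 12*t - 8)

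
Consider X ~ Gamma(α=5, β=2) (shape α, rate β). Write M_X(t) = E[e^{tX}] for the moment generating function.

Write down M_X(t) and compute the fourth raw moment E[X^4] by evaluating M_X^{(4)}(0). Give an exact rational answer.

M_X(t) = 32/(2 - t)^5
M′(t) = 160/(t^6 - 12*t^5 + 60*t^4 - 160*t^3 + 240*t^2 - 192*t + 64)
M′′(t) = -960/(t^7 - 14*t^6 + 84*t^5 - 280*t^4 + 560*t^3 - 672*t^2 + 448*t - 128)
M′′′(t) = 6720/(t^8 - 16*t^7 + 112*t^6 - 448*t^5 + 1120*t^4 - 1792*t^3 + 1792*t^2 - 1024*t + 256)
M′′′′(t) = -53760/(t^9 - 18*t^8 + 144*t^7 - 672*t^6 + 2016*t^5 - 4032*t^4 + 5376*t^3 - 4608*t^2 + 2304*t - 512)

E[X^4] = M′′′′(0) = 105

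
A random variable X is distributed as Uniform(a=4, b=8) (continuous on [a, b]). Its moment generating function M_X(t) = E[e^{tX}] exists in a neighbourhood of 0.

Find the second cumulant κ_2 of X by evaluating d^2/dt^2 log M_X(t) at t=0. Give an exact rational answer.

M_X(t) = (e^(8*t) - e^(4*t))/(4*t)
K_X(t) = log M_X(t) = -log(t) + log(e^(8*t) - e^(4*t)) - 2*log(2)
K′(t) = (8*t*e^(4*t) - 4*t - e^(4*t) + 1)/(t*e^(4*t) - t)
K′′(t) = (-16*t^2*e^(4*t) + e^(8*t) - 2*e^(4*t) + 1)/(t^2*e^(8*t) - 2*t^2*e^(4*t) + t^2)

κ_2 = K′′(0) = 4/3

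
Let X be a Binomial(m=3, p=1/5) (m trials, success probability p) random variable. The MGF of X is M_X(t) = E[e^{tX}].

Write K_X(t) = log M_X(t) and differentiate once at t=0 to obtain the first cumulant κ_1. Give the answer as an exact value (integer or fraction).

M_X(t) = (e^(t)/5 + 4/5)^3
K_X(t) = log M_X(t) = 3*log(e^(t)/5 + 4/5)
K′(t) = 3*e^(t)/(e^(t) + 4)

κ_1 = K′(0) = 3/5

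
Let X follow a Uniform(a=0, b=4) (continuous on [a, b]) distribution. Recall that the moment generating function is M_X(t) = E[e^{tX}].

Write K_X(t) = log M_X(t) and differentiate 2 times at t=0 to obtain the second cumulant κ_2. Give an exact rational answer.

M_X(t) = (e^(4*t) - 1)/(4*t)
K_X(t) = log M_X(t) = -log(t) + log(e^(4*t) - 1) - 2*log(2)
K^(2)(t) = (-16*t^2*e^(4*t) + e^(8*t) - 2*e^(4*t) + 1)/(t^2*e^(8*t) - 2*t^2*e^(4*t) + t^2)

κ_2 = K^(2)(0) = 4/3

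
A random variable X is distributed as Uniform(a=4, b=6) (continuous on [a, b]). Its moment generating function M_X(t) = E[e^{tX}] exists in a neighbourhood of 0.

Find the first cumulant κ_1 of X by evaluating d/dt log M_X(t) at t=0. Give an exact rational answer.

κ_1 = K^(1)(0) = 5

M_X(t) = (e^(6*t) - e^(4*t))/(2*t)
K_X(t) = log M_X(t) = -log(t) + log(e^(6*t) - e^(4*t)) - log(2)
K^(1)(t) = (6*t*e^(2*t) - 4*t - e^(2*t) + 1)/(t*e^(2*t) - t)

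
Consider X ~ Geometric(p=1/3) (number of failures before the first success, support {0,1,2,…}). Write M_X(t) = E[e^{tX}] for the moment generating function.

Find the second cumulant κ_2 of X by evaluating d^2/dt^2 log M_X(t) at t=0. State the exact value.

M_X(t) = 1/(3*(1 - 2*e^(t)/3))
K_X(t) = log M_X(t) = -log(1 - 2*e^(t)/3) - log(3)
K^(2)(t) = 6*e^(t)/(4*e^(2*t) - 12*e^(t) + 9)

κ_2 = K^(2)(0) = 6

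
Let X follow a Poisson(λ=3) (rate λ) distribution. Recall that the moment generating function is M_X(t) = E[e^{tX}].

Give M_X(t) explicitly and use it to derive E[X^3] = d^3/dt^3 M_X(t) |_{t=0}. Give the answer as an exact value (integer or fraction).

E[X^3] = M^(3)(0) = 57

M_X(t) = e^(3*e^(t) - 3)
M^(3)(t) = (27*e^(3*t)*e^(3*e^(t)) + 27*e^(2*t)*e^(3*e^(t)) + 3*e^(t)*e^(3*e^(t)))*e^(-3)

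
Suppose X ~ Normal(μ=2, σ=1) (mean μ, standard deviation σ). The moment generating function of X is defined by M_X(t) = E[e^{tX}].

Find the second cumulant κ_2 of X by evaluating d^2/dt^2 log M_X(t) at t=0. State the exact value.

M_X(t) = e^(t^2/2 + 2*t)
K_X(t) = log M_X(t) = t^2/2 + 2*t
K^(2)(t) = 1

κ_2 = K^(2)(0) = 1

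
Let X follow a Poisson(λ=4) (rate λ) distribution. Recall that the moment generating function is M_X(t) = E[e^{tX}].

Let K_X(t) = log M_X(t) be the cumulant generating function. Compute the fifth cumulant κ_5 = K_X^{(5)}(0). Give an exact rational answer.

κ_5 = D^5[K](0) = 4

M_X(t) = e^(4*e^(t) - 4)
K_X(t) = log M_X(t) = 4*e^(t) - 4
D^5[K](t) = 4*e^(t)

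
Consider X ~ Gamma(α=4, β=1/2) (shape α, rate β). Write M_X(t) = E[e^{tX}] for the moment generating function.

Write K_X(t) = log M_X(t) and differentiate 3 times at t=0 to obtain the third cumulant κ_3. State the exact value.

κ_3 = D^3[K](0) = 64

M_X(t) = 1/(16*(1/2 - t)^4)
K_X(t) = log M_X(t) = -4*log(1/2 - t) - 4*log(2)
D^3[K](t) = -64/(8*t^3 - 12*t^2 + 6*t - 1)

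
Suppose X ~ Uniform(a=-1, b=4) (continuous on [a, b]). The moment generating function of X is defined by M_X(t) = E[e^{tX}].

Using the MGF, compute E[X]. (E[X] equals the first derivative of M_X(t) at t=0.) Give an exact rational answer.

E[X] = M^(1)(0) = 3/2

M_X(t) = (e^(4*t) - e^(-t))/(5*t)
M^(1)(t) = (4*t*e^(5*t) + t - e^(5*t) + 1)*e^(-t)/(5*t^2)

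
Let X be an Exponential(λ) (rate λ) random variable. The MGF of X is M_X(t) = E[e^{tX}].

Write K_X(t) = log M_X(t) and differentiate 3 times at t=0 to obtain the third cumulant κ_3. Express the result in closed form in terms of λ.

M_X(t) = λ/(λ - t)
K_X(t) = log M_X(t) = log(λ) - log(λ - t)
K′(t) = -1/(-λ + t)
K′′(t) = 1/(λ^2 - 2*λ*t + t^2)
K′′′(t) = -2/(-λ^3 + 3*λ^2*t - 3*λ*t^2 + t^3)

κ_3 = K′′′(0) = 2/λ^3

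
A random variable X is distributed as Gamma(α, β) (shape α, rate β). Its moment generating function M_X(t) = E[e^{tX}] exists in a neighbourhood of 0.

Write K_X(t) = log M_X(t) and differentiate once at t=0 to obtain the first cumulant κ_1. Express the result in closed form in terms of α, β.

κ_1 = K^(1)(0) = α/β

M_X(t) = (β/(β - t))^α
K_X(t) = log M_X(t) = α*(log(β) - log(β - t))
K^(1)(t) = -α/(-β + t)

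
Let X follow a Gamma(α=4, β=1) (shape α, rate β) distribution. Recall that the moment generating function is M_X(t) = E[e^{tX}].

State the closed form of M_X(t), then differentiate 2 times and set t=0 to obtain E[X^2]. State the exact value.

E[X^2] = M′′(0) = 20

M_X(t) = (1 - t)^(-4)
M′(t) = -4/(t^5 - 5*t^4 + 10*t^3 - 10*t^2 + 5*t - 1)
M′′(t) = 20/(t^6 - 6*t^5 + 15*t^4 - 20*t^3 + 15*t^2 - 6*t + 1)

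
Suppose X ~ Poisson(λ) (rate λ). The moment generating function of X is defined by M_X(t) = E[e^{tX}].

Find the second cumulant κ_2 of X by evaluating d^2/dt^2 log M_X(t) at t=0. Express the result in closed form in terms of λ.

κ_2 = K^(2)(0) = λ

M_X(t) = e^(λ*(e^(t) - 1))
K_X(t) = log M_X(t) = λ*(e^(t) - 1)
K^(2)(t) = λ*e^(t)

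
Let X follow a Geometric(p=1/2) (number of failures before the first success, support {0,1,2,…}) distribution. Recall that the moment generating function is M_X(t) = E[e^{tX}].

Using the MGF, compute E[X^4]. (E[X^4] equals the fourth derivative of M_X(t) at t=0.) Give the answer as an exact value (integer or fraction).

M_X(t) = 1/(2*(1 - e^(t)/2))
dM/dt = e^(t)/(e^(2*t) - 4*e^(t) + 4)
d^2M/dt^2 = (-e^(2*t) - 2*e^(t))/(e^(3*t) - 6*e^(2*t) + 12*e^(t) - 8)
d^3M/dt^3 = (e^(3*t) + 8*e^(2*t) + 4*e^(t))/(e^(4*t) - 8*e^(3*t) + 24*e^(2*t) - 32*e^(t) + 16)
d^4M/dt^4 = (-e^(4*t) - 22*e^(3*t) - 44*e^(2*t) - 8*e^(t))/(e^(5*t) - 10*e^(4*t) + 40*e^(3*t) - 80*e^(2*t) + 80*e^(t) - 32)

E[X^4] = d^4M/dt^4 |_{t=0} = 75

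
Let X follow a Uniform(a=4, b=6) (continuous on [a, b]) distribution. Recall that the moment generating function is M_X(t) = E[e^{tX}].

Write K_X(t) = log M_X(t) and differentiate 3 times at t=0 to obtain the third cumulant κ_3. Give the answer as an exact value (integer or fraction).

M_X(t) = (e^(6*t) - e^(4*t))/(2*t)
K_X(t) = log M_X(t) = -log(t) + log(e^(6*t) - e^(4*t)) - log(2)
K′(t) = (6*t*e^(2*t) - 4*t - e^(2*t) + 1)/(t*e^(2*t) - t)
K′′(t) = (-4*t^2*e^(2*t) + e^(4*t) - 2*e^(2*t) + 1)/(t^2*e^(4*t) - 2*t^2*e^(2*t) + t^2)
K′′′(t) = (8*t^3*e^(4*t) + 8*t^3*e^(2*t) - 2*e^(6*t) + 6*e^(4*t) - 6*e^(2*t) + 2)/(t^3*e^(6*t) - 3*t^3*e^(4*t) + 3*t^3*e^(2*t) - t^3)

κ_3 = K′′′(0) = 0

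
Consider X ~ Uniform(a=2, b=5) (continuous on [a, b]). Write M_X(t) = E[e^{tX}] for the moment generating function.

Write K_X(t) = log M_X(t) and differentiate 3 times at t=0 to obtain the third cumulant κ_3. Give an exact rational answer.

κ_3 = K′′′(0) = 0

M_X(t) = (e^(5*t) - e^(2*t))/(3*t)
K_X(t) = log M_X(t) = -log(t) + log(e^(5*t) - e^(2*t)) - log(3)
K′(t) = (5*t*e^(3*t) - 2*t - e^(3*t) + 1)/(t*e^(3*t) - t)
K′′(t) = (-9*t^2*e^(3*t) + e^(6*t) - 2*e^(3*t) + 1)/(t^2*e^(6*t) - 2*t^2*e^(3*t) + t^2)
K′′′(t) = (27*t^3*e^(6*t) + 27*t^3*e^(3*t) - 2*e^(9*t) + 6*e^(6*t) - 6*e^(3*t) + 2)/(t^3*e^(9*t) - 3*t^3*e^(6*t) + 3*t^3*e^(3*t) - t^3)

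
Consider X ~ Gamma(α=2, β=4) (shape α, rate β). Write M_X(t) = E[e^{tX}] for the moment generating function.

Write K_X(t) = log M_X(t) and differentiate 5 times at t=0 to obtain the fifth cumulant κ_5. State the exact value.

M_X(t) = 16/(4 - t)^2
K_X(t) = log M_X(t) = -2*log(4 - t) + 4*log(2)
K′(t) = -2/(t - 4)
K′′(t) = 2/(t^2 - 8*t + 16)
K′′′(t) = -4/(t^3 - 12*t^2 + 48*t - 64)
K′′′′(t) = 12/(t^4 - 16*t^3 + 96*t^2 - 256*t + 256)
K′′′′′(t) = -48/(t^5 - 20*t^4 + 160*t^3 - 640*t^2 + 1280*t - 1024)

κ_5 = K′′′′′(0) = 3/64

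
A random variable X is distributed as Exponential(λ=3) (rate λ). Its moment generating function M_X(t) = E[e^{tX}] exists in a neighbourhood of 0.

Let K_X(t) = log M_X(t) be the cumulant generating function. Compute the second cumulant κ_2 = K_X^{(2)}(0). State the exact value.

κ_2 = K^(2)(0) = 1/9

M_X(t) = 3/(3 - t)
K_X(t) = log M_X(t) = -log(3 - t) + log(3)
K^(2)(t) = 1/(t^2 - 6*t + 9)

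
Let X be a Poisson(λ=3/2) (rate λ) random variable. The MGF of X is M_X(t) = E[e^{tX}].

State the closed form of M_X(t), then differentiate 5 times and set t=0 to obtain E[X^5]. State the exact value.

M_X(t) = e^(3*e^(t)/2 - 3/2)
M^(5)(t) = (243*e^(5*t)*e^(3*e^(t)/2) + 1620*e^(4*t)*e^(3*e^(t)/2) + 2700*e^(3*t)*e^(3*e^(t)/2) + 1080*e^(2*t)*e^(3*e^(t)/2) + 48*e^(t)*e^(3*e^(t)/2))*e^(-3/2)/32

E[X^5] = M^(5)(0) = 5691/32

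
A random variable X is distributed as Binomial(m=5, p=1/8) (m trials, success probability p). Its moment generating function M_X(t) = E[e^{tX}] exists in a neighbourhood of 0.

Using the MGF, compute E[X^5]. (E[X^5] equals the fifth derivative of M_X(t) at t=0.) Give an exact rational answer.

M_X(t) = (e^(t)/8 + 7/8)^5
M^(5)(t) = 3125*e^(5*t)/32768 + 35*e^(4*t)/32 + 59535*e^(3*t)/16384 + 1715*e^(2*t)/512 + 12005*e^(t)/32768

E[X^5] = M^(5)(0) = 34975/4096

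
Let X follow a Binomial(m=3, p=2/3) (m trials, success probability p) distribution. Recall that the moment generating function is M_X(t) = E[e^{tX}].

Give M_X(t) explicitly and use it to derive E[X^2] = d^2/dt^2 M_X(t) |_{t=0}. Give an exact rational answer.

E[X^2] = M^(2)(0) = 14/3

M_X(t) = (2*e^(t)/3 + 1/3)^3
M^(2)(t) = 8*e^(3*t)/3 + 16*e^(2*t)/9 + 2*e^(t)/9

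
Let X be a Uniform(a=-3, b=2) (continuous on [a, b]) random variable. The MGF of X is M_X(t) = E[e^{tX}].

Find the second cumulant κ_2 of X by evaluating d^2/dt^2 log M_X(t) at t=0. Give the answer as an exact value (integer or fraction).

M_X(t) = (e^(2*t) - e^(-3*t))/(5*t)
K_X(t) = log M_X(t) = -log(t) + log(e^(2*t) - e^(-3*t)) - log(5)
K^(2)(t) = (-25*t^2*e^(5*t) + e^(10*t) - 2*e^(5*t) + 1)/(t^2*e^(10*t) - 2*t^2*e^(5*t) + t^2)

κ_2 = K^(2)(0) = 25/12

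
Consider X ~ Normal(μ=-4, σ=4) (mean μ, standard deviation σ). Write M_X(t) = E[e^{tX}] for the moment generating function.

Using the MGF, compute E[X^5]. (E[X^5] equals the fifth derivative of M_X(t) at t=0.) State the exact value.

M_X(t) = e^(8*t^2 - 4*t)
M′(t) = 16*t*e^(-4*t)*e^(8*t^2) - 4*e^(-4*t)*e^(8*t^2)
M′′(t) = (256*t^2*e^(8*t^2) - 128*t*e^(8*t^2) + 32*e^(8*t^2))*e^(-4*t)
M′′′(t) = (4096*t^3*e^(8*t^2) - 3072*t^2*e^(8*t^2) + 1536*t*e^(8*t^2) - 256*e^(8*t^2))*e^(-4*t)
M′′′′(t) = (65536*t^4*e^(8*t^2) - 65536*t^3*e^(8*t^2) + 49152*t^2*e^(8*t^2) - 16384*t*e^(8*t^2) + 2560*e^(8*t^2))*e^(-4*t)
M′′′′′(t) = (1048576*t^5*e^(8*t^2) - 1310720*t^4*e^(8*t^2) + 1310720*t^3*e^(8*t^2) - 655360*t^2*e^(8*t^2) + 204800*t*e^(8*t^2) - 26624*e^(8*t^2))*e^(-4*t)

E[X^5] = M′′′′′(0) = -26624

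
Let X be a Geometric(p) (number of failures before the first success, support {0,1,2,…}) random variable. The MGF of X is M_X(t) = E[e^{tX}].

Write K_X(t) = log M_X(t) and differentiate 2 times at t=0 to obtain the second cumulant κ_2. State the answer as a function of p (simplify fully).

M_X(t) = p/(-(1 - p)*e^(t) + 1)
K_X(t) = log M_X(t) = log(p) - log(-(1 - p)*e^(t) + 1)
D^2[K](t) = (-p*e^(t) + e^(t))/(p^2*e^(2*t) - 2*p*e^(2*t) + 2*p*e^(t) + e^(2*t) - 2*e^(t) + 1)

κ_2 = D^2[K](0) = (1 - p)/p^2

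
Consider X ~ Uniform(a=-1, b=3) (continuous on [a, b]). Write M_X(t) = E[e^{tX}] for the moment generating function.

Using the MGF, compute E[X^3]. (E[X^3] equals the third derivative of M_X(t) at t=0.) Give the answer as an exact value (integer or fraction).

M_X(t) = (e^(3*t) - e^(-t))/(4*t)
D^3[M](t) = (27*t^3*e^(4*t) + t^3 - 27*t^2*e^(4*t) + 3*t^2 + 18*t*e^(4*t) + 6*t - 6*e^(4*t) + 6)*e^(-t)/(4*t^4)

E[X^3] = D^3[M](0) = 5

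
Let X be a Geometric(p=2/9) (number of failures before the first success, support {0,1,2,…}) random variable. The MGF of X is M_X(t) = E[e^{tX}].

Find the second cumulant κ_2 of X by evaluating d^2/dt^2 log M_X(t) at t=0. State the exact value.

M_X(t) = 2/(9*(1 - 7*e^(t)/9))
K_X(t) = log M_X(t) = -log(1 - 7*e^(t)/9) - 2*log(3) + log(2)
dK/dt = -7*e^(t)/(7*e^(t) - 9)
d^2K/dt^2 = 63*e^(t)/(49*e^(2*t) - 126*e^(t) + 81)

κ_2 = d^2K/dt^2 |_{t=0} = 63/4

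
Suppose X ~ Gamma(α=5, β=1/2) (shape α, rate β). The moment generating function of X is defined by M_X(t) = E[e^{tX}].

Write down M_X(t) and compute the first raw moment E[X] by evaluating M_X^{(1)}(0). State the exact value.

E[X] = M^(1)(0) = 10

M_X(t) = 1/(32*(1/2 - t)^5)
M^(1)(t) = 10/(64*t^6 - 192*t^5 + 240*t^4 - 160*t^3 + 60*t^2 - 12*t + 1)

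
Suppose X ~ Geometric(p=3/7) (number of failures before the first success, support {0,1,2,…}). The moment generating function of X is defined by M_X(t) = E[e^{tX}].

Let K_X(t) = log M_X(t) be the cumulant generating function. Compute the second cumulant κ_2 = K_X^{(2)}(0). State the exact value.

M_X(t) = 3/(7*(1 - 4*e^(t)/7))
K_X(t) = log M_X(t) = -log(1 - 4*e^(t)/7) - log(7) + log(3)
K′(t) = -4*e^(t)/(4*e^(t) - 7)
K′′(t) = 28*e^(t)/(16*e^(2*t) - 56*e^(t) + 49)

κ_2 = K′′(0) = 28/9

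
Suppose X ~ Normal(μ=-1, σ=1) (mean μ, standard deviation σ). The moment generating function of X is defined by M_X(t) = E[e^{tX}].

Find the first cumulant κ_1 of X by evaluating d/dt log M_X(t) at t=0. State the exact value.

M_X(t) = e^(t^2/2 - t)
K_X(t) = log M_X(t) = t^2/2 - t
K′(t) = t - 1

κ_1 = K′(0) = -1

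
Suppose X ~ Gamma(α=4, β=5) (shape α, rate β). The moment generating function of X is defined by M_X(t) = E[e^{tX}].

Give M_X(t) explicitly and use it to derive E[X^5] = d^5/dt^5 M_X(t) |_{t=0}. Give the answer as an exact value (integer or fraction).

E[X^5] = D^5[M](0) = 1344/625

M_X(t) = 625/(5 - t)^4
D^5[M](t) = -4200000/(t^9 - 45*t^8 + 900*t^7 - 10500*t^6 + 78750*t^5 - 393750*t^4 + 1312500*t^3 - 2812500*t^2 + 3515625*t - 1953125)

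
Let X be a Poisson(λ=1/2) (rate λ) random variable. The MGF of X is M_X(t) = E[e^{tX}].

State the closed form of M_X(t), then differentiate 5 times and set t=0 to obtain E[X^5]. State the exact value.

E[X^5] = M^(5)(0) = 257/32

M_X(t) = e^(e^(t)/2 - 1/2)
M^(5)(t) = (e^(5*t)*e^(e^(t)/2) + 20*e^(4*t)*e^(e^(t)/2) + 100*e^(3*t)*e^(e^(t)/2) + 120*e^(2*t)*e^(e^(t)/2) + 16*e^(t)*e^(e^(t)/2))*e^(-1/2)/32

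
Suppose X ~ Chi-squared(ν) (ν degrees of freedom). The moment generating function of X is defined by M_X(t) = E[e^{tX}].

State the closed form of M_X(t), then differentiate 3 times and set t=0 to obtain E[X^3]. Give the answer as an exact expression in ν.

M_X(t) = (1 - 2*t)^(-ν/2)
M′(t) = -ν/(2*t*(1 - 2*t)^(ν/2) - (1 - 2*t)^(ν/2))
M′′(t) = (ν^2 + 2*ν)/(4*t^2*(1 - 2*t)^(ν/2) - 4*t*(1 - 2*t)^(ν/2) + (1 - 2*t)^(ν/2))
M′′′(t) = (-ν^3 - 6*ν^2 - 8*ν)/(8*t^3*(1 - 2*t)^(ν/2) - 12*t^2*(1 - 2*t)^(ν/2) + 6*t*(1 - 2*t)^(ν/2) - (1 - 2*t)^(ν/2))

E[X^3] = M′′′(0) = ν*(ν^2 + 6*ν + 8)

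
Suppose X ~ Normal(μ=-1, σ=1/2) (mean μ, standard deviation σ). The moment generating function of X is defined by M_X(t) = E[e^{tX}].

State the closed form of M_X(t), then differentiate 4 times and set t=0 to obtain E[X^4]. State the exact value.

E[X^4] = d^4M/dt^4 |_{t=0} = 43/16

M_X(t) = e^(t^2/8 - t)
dM/dt = t*e^(-t)*e^(t^2/8)/4 - e^(-t)*e^(t^2/8)
d^2M/dt^2 = (t^2*e^(t^2/8) - 8*t*e^(t^2/8) + 20*e^(t^2/8))*e^(-t)/16
d^3M/dt^3 = (t^3*e^(t^2/8) - 12*t^2*e^(t^2/8) + 60*t*e^(t^2/8) - 112*e^(t^2/8))*e^(-t)/64
d^4M/dt^4 = (t^4*e^(t^2/8) - 16*t^3*e^(t^2/8) + 120*t^2*e^(t^2/8) - 448*t*e^(t^2/8) + 688*e^(t^2/8))*e^(-t)/256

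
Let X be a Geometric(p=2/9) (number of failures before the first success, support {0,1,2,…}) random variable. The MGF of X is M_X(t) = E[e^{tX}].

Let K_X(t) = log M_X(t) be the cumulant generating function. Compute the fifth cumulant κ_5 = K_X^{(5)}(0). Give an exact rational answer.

M_X(t) = 2/(9*(1 - 7*e^(t)/9))
K_X(t) = log M_X(t) = -log(1 - 7*e^(t)/9) - 2*log(3) + log(2)
K′(t) = -7*e^(t)/(7*e^(t) - 9)
K′′(t) = 63*e^(t)/(49*e^(2*t) - 126*e^(t) + 81)
K′′′(t) = (-441*e^(2*t) - 567*e^(t))/(343*e^(3*t) - 1323*e^(2*t) + 1701*e^(t) - 729)
K′′′′(t) = (3087*e^(3*t) + 15876*e^(2*t) + 5103*e^(t))/(2401*e^(4*t) - 12348*e^(3*t) + 23814*e^(2*t) - 20412*e^(t) + 6561)
K′′′′′(t) = (-21609*e^(4*t) - 305613*e^(3*t) - 392931*e^(2*t) - 45927*e^(t))/(16807*e^(5*t) - 108045*e^(4*t) + 277830*e^(3*t) - 357210*e^(2*t) + 229635*e^(t) - 59049)

κ_5 = K′′′′′(0) = 23940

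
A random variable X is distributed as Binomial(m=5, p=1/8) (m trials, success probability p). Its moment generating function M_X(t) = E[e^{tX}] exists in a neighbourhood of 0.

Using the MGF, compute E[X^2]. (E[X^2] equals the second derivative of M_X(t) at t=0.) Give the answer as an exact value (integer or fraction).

M_X(t) = (e^(t)/8 + 7/8)^5
M′(t) = 5*e^(5*t)/32768 + 35*e^(4*t)/8192 + 735*e^(3*t)/16384 + 1715*e^(2*t)/8192 + 12005*e^(t)/32768
M′′(t) = 25*e^(5*t)/32768 + 35*e^(4*t)/2048 + 2205*e^(3*t)/16384 + 1715*e^(2*t)/4096 + 12005*e^(t)/32768

E[X^2] = M′′(0) = 15/16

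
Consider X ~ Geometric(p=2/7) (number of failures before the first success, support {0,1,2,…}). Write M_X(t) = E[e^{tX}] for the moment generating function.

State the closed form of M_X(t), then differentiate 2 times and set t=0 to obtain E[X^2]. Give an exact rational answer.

M_X(t) = 2/(7*(1 - 5*e^(t)/7))
M′(t) = 10*e^(t)/(25*e^(2*t) - 70*e^(t) + 49)
M′′(t) = (-50*e^(2*t) - 70*e^(t))/(125*e^(3*t) - 525*e^(2*t) + 735*e^(t) - 343)

E[X^2] = M′′(0) = 15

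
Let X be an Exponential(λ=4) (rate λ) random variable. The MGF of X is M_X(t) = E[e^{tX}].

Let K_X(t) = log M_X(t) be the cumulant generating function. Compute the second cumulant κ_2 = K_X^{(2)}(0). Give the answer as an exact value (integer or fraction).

M_X(t) = 4/(4 - t)
K_X(t) = log M_X(t) = -log(4 - t) + 2*log(2)
dK/dt = -1/(t - 4)
d^2K/dt^2 = 1/(t^2 - 8*t + 16)

κ_2 = d^2K/dt^2 |_{t=0} = 1/16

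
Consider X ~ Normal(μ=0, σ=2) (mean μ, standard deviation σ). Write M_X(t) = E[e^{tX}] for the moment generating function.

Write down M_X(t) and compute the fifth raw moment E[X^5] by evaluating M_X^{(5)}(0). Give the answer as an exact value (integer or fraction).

M_X(t) = e^(2*t^2)
M^(5)(t) = 1024*t^5*e^(2*t^2) + 2560*t^3*e^(2*t^2) + 960*t*e^(2*t^2)

E[X^5] = M^(5)(0) = 0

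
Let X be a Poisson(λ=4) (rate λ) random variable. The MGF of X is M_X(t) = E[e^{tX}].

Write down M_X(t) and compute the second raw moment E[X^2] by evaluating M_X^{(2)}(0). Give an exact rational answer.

M_X(t) = e^(4*e^(t) - 4)
D^2[M](t) = (16*e^(2*t)*e^(4*e^(t)) + 4*e^(t)*e^(4*e^(t)))*e^(-4)

E[X^2] = D^2[M](0) = 20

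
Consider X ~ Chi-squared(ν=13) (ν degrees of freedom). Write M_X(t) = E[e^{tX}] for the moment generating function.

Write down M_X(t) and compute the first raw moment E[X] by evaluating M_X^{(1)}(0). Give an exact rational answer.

M_X(t) = (1 - 2*t)^(-13/2)
dM/dt = -13/(128*t^7*√(1 - 2*t) - 448*t^6*√(1 - 2*t) + 672*t^5*√(1 - 2*t) - 560*t^4*√(1 - 2*t) + 280*t^3*√(1 - 2*t) - 84*t^2*√(1 - 2*t) + 14*t*√(1 - 2*t) - √(1 - 2*t))

E[X] = dM/dt |_{t=0} = 13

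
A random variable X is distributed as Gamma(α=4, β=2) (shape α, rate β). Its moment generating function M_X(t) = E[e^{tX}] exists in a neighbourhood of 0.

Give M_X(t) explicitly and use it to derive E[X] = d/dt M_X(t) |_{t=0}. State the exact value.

M_X(t) = 16/(2 - t)^4
dM/dt = -64/(t^5 - 10*t^4 + 40*t^3 - 80*t^2 + 80*t - 32)

E[X] = dM/dt |_{t=0} = 2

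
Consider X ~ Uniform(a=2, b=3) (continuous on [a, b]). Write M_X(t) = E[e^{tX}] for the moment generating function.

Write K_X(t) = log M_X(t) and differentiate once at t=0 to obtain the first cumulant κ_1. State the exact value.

M_X(t) = (e^(3*t) - e^(2*t))/t
K_X(t) = log M_X(t) = -log(t) + log(e^(3*t) - e^(2*t))
K^(1)(t) = (3*t*e^(t) - 2*t - e^(t) + 1)/(t*e^(t) - t)

κ_1 = K^(1)(0) = 5/2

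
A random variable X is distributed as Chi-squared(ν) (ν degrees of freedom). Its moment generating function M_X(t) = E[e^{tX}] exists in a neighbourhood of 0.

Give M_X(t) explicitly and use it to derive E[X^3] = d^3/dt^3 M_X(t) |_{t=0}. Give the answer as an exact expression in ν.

E[X^3] = D^3[M](0) = ν*(ν^2 + 6*ν + 8)

M_X(t) = (1 - 2*t)^(-ν/2)
D^3[M](t) = (-ν^3 - 6*ν^2 - 8*ν)/(8*t^3*(1 - 2*t)^(ν/2) - 12*t^2*(1 - 2*t)^(ν/2) + 6*t*(1 - 2*t)^(ν/2) - (1 - 2*t)^(ν/2))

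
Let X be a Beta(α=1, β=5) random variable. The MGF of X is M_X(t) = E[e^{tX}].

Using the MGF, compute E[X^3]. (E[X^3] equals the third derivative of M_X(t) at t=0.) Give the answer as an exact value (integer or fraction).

E[X^3] = M^(3)(0) = 1/56

M_X(t) = ₁F₁(1; 6; t)
M^(3)(t) = ₁F₁(4; 9; t)/56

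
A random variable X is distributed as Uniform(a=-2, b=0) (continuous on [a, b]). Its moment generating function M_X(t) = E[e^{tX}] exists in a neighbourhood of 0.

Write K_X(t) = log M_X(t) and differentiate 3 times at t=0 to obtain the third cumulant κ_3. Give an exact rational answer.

κ_3 = K^(3)(0) = 0

M_X(t) = (1 - e^(-2*t))/(2*t)
K_X(t) = log M_X(t) = -log(t) + log(1 - e^(-2*t)) - log(2)
K^(3)(t) = (8*t^3*e^(4*t) + 8*t^3*e^(2*t) - 2*e^(6*t) + 6*e^(4*t) - 6*e^(2*t) + 2)/(t^3*e^(6*t) - 3*t^3*e^(4*t) + 3*t^3*e^(2*t) - t^3)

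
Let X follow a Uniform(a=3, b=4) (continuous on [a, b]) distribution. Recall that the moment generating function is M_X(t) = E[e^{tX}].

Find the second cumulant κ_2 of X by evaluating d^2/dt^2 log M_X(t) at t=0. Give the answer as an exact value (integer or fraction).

κ_2 = K^(2)(0) = 1/12

M_X(t) = (e^(4*t) - e^(3*t))/t
K_X(t) = log M_X(t) = -log(t) + log(e^(4*t) - e^(3*t))
K^(2)(t) = (-t^2*e^(t) + e^(2*t) - 2*e^(t) + 1)/(t^2*e^(2*t) - 2*t^2*e^(t) + t^2)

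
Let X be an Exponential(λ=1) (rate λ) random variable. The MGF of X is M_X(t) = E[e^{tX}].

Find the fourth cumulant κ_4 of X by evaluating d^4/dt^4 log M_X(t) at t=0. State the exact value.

M_X(t) = 1/(1 - t)
K_X(t) = log M_X(t) = -log(1 - t)
dK/dt = -1/(t - 1)
d^2K/dt^2 = 1/(t^2 - 2*t + 1)
d^3K/dt^3 = -2/(t^3 - 3*t^2 + 3*t - 1)
d^4K/dt^4 = 6/(t^4 - 4*t^3 + 6*t^2 - 4*t + 1)

κ_4 = d^4K/dt^4 |_{t=0} = 6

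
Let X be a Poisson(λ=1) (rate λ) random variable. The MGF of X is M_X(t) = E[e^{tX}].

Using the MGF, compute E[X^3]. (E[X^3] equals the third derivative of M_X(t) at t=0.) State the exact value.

E[X^3] = M′′′(0) = 5

M_X(t) = e^(e^(t) - 1)
M′(t) = e^(-1)*e^(t)*e^(e^(t))
M′′(t) = (e^(2*t)*e^(e^(t)) + e^(t)*e^(e^(t)))*e^(-1)
M′′′(t) = (e^(3*t)*e^(e^(t)) + 3*e^(2*t)*e^(e^(t)) + e^(t)*e^(e^(t)))*e^(-1)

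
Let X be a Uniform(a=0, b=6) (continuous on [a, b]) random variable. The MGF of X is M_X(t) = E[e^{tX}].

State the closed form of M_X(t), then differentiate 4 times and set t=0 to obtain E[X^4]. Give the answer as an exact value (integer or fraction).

M_X(t) = (e^(6*t) - 1)/(6*t)
M′(t) = (6*t*e^(6*t) - e^(6*t) + 1)/(6*t^2)
M′′(t) = (18*t^2*e^(6*t) - 6*t*e^(6*t) + e^(6*t) - 1)/(3*t^3)
M′′′(t) = (36*t^3*e^(6*t) - 18*t^2*e^(6*t) + 6*t*e^(6*t) - e^(6*t) + 1)/t^4
M′′′′(t) = (216*t^4*e^(6*t) - 144*t^3*e^(6*t) + 72*t^2*e^(6*t) - 24*t*e^(6*t) + 4*e^(6*t) - 4)/t^5

E[X^4] = M′′′′(0) = 1296/5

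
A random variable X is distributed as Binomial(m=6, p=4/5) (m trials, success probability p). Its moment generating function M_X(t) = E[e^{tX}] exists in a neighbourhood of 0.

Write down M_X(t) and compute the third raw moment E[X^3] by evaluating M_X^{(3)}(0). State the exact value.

M_X(t) = (4*e^(t)/5 + 1/5)^6
M^(3)(t) = 884736*e^(6*t)/15625 + 6144*e^(5*t)/125 + 49152*e^(4*t)/3125 + 6912*e^(3*t)/3125 + 384*e^(2*t)/3125 + 24*e^(t)/15625

E[X^3] = M^(3)(0) = 3096/25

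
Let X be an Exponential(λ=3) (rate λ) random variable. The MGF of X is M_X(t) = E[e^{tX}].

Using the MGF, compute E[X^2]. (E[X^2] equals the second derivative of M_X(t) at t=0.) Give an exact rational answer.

E[X^2] = D^2[M](0) = 2/9

M_X(t) = 3/(3 - t)
D^2[M](t) = -6/(t^3 - 9*t^2 + 27*t - 27)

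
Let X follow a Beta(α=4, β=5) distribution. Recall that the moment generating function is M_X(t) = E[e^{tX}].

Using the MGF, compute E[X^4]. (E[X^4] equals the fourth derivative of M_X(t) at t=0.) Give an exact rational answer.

M_X(t) = ₁F₁(4; 9; t)
dM/dt = 4*₁F₁(5; 10; t)/9
d^2M/dt^2 = 2*₁F₁(6; 11; t)/9
d^3M/dt^3 = 4*₁F₁(7; 12; t)/33
d^4M/dt^4 = 7*₁F₁(8; 13; t)/99

E[X^4] = d^4M/dt^4 |_{t=0} = 7/99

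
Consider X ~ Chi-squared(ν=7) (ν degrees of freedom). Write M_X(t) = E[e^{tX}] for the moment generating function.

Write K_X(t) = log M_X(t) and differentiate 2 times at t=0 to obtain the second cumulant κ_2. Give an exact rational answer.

κ_2 = K′′(0) = 14

M_X(t) = (1 - 2*t)^(-7/2)
K_X(t) = log M_X(t) = -7*log(1 - 2*t)/2
K′(t) = -7/(2*t - 1)
K′′(t) = 14/(4*t^2 - 4*t + 1)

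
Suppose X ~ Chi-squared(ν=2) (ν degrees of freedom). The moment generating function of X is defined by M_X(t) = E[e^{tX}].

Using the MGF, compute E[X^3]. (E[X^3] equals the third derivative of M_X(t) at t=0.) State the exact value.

M_X(t) = 1/(1 - 2*t)
D^3[M](t) = 48/(16*t^4 - 32*t^3 + 24*t^2 - 8*t + 1)

E[X^3] = D^3[M](0) = 48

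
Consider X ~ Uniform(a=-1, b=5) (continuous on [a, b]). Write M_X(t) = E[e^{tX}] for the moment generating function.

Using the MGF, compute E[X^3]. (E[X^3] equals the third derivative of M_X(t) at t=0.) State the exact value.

M_X(t) = (e^(5*t) - e^(-t))/(6*t)
dM/dt = (5*t*e^(6*t) + t - e^(6*t) + 1)*e^(-t)/(6*t^2)
d^2M/dt^2 = (25*t^2*e^(6*t) - t^2 - 10*t*e^(6*t) - 2*t + 2*e^(6*t) - 2)*e^(-t)/(6*t^3)
d^3M/dt^3 = (125*t^3*e^(6*t) + t^3 - 75*t^2*e^(6*t) + 3*t^2 + 30*t*e^(6*t) + 6*t - 6*e^(6*t) + 6)*e^(-t)/(6*t^4)

E[X^3] = d^3M/dt^3 |_{t=0} = 26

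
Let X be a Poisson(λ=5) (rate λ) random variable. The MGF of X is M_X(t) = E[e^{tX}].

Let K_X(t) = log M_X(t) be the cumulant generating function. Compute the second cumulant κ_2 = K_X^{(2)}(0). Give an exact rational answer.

M_X(t) = e^(5*e^(t) - 5)
K_X(t) = log M_X(t) = 5*e^(t) - 5
K^(2)(t) = 5*e^(t)

κ_2 = K^(2)(0) = 5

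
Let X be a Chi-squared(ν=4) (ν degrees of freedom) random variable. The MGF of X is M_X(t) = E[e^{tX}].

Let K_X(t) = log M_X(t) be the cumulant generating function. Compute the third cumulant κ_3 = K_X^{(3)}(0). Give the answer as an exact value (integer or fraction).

M_X(t) = (1 - 2*t)^(-2)
K_X(t) = log M_X(t) = -2*log(1 - 2*t)
D^3[K](t) = -32/(8*t^3 - 12*t^2 + 6*t - 1)

κ_3 = D^3[K](0) = 32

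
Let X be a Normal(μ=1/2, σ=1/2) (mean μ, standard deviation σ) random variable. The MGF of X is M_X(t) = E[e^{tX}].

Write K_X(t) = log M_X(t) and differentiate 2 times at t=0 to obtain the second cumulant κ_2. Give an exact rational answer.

M_X(t) = e^(t^2/8 + t/2)
K_X(t) = log M_X(t) = t^2/8 + t/2
K^(2)(t) = 1/4

κ_2 = K^(2)(0) = 1/4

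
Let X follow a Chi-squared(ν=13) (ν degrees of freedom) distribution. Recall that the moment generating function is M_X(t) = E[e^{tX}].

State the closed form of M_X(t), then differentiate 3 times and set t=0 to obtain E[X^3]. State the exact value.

M_X(t) = (1 - 2*t)^(-13/2)
M′(t) = -13/(128*t^7*√(1 - 2*t) - 448*t^6*√(1 - 2*t) + 672*t^5*√(1 - 2*t) - 560*t^4*√(1 - 2*t) + 280*t^3*√(1 - 2*t) - 84*t^2*√(1 - 2*t) + 14*t*√(1 - 2*t) - √(1 - 2*t))

E[X^3] = M′′′(0) = 3315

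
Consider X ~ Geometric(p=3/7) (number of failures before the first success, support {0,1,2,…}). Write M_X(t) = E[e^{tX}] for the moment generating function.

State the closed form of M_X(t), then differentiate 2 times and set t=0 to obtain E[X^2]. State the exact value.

E[X^2] = M^(2)(0) = 44/9

M_X(t) = 3/(7*(1 - 4*e^(t)/7))
M^(2)(t) = (-48*e^(2*t) - 84*e^(t))/(64*e^(3*t) - 336*e^(2*t) + 588*e^(t) - 343)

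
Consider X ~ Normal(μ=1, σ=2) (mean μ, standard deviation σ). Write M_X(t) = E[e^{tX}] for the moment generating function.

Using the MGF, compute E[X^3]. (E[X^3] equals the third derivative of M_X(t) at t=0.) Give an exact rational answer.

E[X^3] = M′′′(0) = 13

M_X(t) = e^(2*t^2 + t)
M′(t) = 4*t*e^(t)*e^(2*t^2) + e^(t)*e^(2*t^2)
M′′(t) = 16*t^2*e^(t)*e^(2*t^2) + 8*t*e^(t)*e^(2*t^2) + 5*e^(t)*e^(2*t^2)
M′′′(t) = 64*t^3*e^(t)*e^(2*t^2) + 48*t^2*e^(t)*e^(2*t^2) + 60*t*e^(t)*e^(2*t^2) + 13*e^(t)*e^(2*t^2)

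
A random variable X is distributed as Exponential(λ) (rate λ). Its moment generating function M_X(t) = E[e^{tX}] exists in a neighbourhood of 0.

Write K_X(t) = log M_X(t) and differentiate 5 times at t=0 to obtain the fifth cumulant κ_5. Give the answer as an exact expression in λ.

κ_5 = K^(5)(0) = 24/λ^5

M_X(t) = λ/(λ - t)
K_X(t) = log M_X(t) = log(λ) - log(λ - t)
K^(5)(t) = -24/(-λ^5 + 5*λ^4*t - 10*λ^3*t^2 + 10*λ^2*t^3 - 5*λ*t^4 + t^5)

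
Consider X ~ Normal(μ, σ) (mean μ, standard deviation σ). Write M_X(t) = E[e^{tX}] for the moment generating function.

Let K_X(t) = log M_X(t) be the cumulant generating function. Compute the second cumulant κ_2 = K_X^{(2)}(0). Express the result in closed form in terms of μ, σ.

M_X(t) = e^(μ*t + σ^2*t^2/2)
K_X(t) = log M_X(t) = μ*t + σ^2*t^2/2
dK/dt = μ + σ^2*t
d^2K/dt^2 = σ^2

κ_2 = d^2K/dt^2 |_{t=0} = σ^2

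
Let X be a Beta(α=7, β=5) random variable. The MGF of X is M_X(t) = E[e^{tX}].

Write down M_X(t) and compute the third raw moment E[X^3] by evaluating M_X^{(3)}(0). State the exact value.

M_X(t) = ₁F₁(7; 12; t)
D^3[M](t) = 3*₁F₁(10; 15; t)/13

E[X^3] = D^3[M](0) = 3/13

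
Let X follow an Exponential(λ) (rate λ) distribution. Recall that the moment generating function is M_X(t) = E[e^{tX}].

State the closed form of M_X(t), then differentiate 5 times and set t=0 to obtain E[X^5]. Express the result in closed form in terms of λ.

E[X^5] = d^5M/dt^5 |_{t=0} = 120/λ^5

M_X(t) = λ/(λ - t)
dM/dt = λ/(λ^2 - 2*λ*t + t^2)
d^2M/dt^2 = -2*λ/(-λ^3 + 3*λ^2*t - 3*λ*t^2 + t^3)
d^3M/dt^3 = 6*λ/(λ^4 - 4*λ^3*t + 6*λ^2*t^2 - 4*λ*t^3 + t^4)
d^4M/dt^4 = -24*λ/(-λ^5 + 5*λ^4*t - 10*λ^3*t^2 + 10*λ^2*t^3 - 5*λ*t^4 + t^5)
d^5M/dt^5 = 120*λ/(λ^6 - 6*λ^5*t + 15*λ^4*t^2 - 20*λ^3*t^3 + 15*λ^2*t^4 - 6*λ*t^5 + t^6)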